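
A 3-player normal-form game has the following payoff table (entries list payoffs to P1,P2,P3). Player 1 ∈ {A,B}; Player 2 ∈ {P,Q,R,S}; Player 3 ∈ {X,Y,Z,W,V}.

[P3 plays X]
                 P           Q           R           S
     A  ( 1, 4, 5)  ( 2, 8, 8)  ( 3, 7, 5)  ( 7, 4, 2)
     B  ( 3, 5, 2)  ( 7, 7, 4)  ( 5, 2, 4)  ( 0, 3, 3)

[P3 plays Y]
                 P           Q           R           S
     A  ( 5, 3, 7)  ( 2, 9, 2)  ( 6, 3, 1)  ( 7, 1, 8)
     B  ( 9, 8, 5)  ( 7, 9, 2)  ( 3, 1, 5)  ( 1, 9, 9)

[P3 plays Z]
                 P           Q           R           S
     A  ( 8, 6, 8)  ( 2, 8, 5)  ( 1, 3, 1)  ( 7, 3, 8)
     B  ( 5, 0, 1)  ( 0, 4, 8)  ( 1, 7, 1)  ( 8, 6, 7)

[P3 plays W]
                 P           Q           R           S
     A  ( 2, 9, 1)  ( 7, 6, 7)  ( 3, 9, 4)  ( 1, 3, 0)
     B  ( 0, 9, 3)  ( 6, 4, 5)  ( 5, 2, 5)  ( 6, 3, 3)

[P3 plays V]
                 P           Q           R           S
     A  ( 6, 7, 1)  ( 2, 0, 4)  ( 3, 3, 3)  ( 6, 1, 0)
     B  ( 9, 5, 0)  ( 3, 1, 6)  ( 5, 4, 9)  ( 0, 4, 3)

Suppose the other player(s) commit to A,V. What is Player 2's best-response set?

u_2(P vs A,V) = 7
u_2(Q vs A,V) = 0
u_2(R vs A,V) = 3
u_2(S vs A,V) = 1
max payoff 7 at {P}

P2 best: {P}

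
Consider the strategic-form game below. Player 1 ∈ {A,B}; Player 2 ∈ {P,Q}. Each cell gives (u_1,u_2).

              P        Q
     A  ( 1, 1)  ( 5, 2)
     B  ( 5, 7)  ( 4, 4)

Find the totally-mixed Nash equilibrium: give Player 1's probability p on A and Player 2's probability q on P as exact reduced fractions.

P1 indiff ⇒ q·1+(1-q)·5 = q·5+(1-q)·4 ⇒ q(-4) = (1-q)(-1) ⇒ q = 1/5
P2 indiff ⇒ p·1+(1-p)·7 = p·2+(1-p)·4 ⇒ p(-1) = (1-p)(-3) ⇒ p = 3/4

p=3/4, q=1/5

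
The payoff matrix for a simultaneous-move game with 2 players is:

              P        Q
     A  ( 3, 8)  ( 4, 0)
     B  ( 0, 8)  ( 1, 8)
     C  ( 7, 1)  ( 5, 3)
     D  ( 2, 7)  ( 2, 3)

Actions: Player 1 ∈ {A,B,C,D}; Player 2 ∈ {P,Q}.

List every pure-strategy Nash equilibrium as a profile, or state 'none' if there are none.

(A,P): not NE [P1→C gives 7>3]
(A,Q): not NE [P1→C gives 5>4; P2→P gives 8>0]
(B,P): not NE [P1→C gives 7>0]
(B,Q): not NE [P1→C gives 5>1]
(C,P): not NE [P2→Q gives 3>1]
(C,Q): NE
(D,P): not NE [P1→C gives 7>2]
(D,Q): not NE [P1→C gives 5>2; P2→P gives 7>3]

Nash profiles: (C,Q)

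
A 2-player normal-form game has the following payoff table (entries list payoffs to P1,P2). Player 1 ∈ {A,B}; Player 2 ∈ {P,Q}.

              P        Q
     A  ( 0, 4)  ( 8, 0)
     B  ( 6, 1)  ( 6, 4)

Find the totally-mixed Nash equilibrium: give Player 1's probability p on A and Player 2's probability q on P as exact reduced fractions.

p=3/7, q=1/4

P1 indiff ⇒ q·0+(1-q)·8 = q·6+(1-q)·6 ⇒ q(-6) = (1-q)(-2) ⇒ q = 1/4
P2 indiff ⇒ p·4+(1-p)·1 = p·0+(1-p)·4 ⇒ p(4) = (1-p)(3) ⇒ p = 3/7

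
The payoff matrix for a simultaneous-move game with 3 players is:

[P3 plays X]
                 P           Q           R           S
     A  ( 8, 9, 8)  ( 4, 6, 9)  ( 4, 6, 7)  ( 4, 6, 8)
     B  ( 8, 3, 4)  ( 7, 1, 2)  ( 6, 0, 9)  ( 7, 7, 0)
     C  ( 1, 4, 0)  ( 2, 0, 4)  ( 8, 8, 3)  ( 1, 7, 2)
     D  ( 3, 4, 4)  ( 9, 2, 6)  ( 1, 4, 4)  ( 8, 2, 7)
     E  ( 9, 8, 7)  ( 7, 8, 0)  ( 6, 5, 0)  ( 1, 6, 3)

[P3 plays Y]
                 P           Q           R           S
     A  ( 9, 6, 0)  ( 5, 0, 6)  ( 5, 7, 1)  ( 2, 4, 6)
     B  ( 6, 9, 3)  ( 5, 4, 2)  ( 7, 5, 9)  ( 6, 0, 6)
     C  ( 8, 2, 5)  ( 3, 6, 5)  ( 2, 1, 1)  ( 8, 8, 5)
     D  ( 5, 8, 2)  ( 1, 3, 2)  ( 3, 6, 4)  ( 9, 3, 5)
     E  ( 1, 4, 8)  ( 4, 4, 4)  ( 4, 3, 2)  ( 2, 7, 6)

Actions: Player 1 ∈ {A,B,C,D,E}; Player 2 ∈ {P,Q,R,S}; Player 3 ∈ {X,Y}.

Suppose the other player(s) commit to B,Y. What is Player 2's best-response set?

BR_2 = {P}

u_2(P vs B,Y) = 9
u_2(Q vs B,Y) = 4
u_2(R vs B,Y) = 5
u_2(S vs B,Y) = 0
max payoff 9 at {P}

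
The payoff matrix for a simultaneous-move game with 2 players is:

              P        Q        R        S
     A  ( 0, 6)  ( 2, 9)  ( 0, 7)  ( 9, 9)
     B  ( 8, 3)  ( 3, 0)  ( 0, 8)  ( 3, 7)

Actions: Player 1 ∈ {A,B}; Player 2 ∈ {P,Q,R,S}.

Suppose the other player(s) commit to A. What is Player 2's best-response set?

u_2(P vs A) = 6
u_2(Q vs A) = 9
u_2(R vs A) = 7
u_2(S vs A) = 9
max payoff 9 at {Q,S}

BR_2 = {Q,S}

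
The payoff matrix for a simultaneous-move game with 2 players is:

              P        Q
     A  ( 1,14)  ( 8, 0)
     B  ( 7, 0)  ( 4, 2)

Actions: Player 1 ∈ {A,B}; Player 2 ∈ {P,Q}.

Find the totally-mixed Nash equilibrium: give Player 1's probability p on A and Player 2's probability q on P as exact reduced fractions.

p=1/8, q=2/5

P1 indiff ⇒ q·1+(1-q)·8 = q·7+(1-q)·4 ⇒ q(-6) = (1-q)(-4) ⇒ q = 2/5
P2 indiff ⇒ p·14+(1-p)·0 = p·0+(1-p)·2 ⇒ p(14) = (1-p)(2) ⇒ p = 1/8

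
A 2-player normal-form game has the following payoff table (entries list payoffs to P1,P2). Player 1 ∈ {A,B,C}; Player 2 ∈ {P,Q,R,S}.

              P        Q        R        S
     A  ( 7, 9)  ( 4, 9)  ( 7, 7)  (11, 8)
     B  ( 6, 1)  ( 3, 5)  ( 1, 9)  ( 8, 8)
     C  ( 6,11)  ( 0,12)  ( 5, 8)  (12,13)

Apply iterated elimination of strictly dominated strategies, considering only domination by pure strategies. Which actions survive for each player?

Survivors P1:{A,C} P2:{P,Q,S}

P1 drop B (A beats it: P:7>6 Q:4>3 R:7>1 S:11>8)
P2 drop R (P beats it: A:9>7 C:11>8)
P1→{A,C} P2→{P,Q,S}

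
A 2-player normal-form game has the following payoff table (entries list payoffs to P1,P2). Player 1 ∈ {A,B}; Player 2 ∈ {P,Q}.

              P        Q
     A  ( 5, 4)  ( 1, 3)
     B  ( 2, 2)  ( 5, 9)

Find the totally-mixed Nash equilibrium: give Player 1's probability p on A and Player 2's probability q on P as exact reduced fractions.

P1 indiff ⇒ q·5+(1-q)·1 = q·2+(1-q)·5 ⇒ q(3) = (1-q)(4) ⇒ q = 4/7
P2 indiff ⇒ p·4+(1-p)·2 = p·3+(1-p)·9 ⇒ p(1) = (1-p)(7) ⇒ p = 7/8

(p,q) = (7/8, 4/7)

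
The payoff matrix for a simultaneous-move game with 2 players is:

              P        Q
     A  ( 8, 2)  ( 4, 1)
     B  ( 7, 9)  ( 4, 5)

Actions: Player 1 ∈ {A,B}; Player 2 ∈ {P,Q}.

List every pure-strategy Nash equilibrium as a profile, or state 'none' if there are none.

(A,P): NE
(A,Q): not NE [P2→P gives 2>1]
(B,P): not NE [P1→A gives 8>7]
(B,Q): not NE [P2→P gives 9>5]

NE set: (A,P)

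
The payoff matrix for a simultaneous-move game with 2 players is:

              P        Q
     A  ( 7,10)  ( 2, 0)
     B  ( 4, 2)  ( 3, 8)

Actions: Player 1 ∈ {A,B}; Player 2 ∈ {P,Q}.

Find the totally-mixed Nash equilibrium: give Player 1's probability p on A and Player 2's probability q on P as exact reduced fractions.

P1 indiff ⇒ q·7+(1-q)·2 = q·4+(1-q)·3 ⇒ q(3) = (1-q)(1) ⇒ q = 1/4
P2 indiff ⇒ p·10+(1-p)·2 = p·0+(1-p)·8 ⇒ p(10) = (1-p)(6) ⇒ p = 3/8

(p,q) = (3/8, 1/4)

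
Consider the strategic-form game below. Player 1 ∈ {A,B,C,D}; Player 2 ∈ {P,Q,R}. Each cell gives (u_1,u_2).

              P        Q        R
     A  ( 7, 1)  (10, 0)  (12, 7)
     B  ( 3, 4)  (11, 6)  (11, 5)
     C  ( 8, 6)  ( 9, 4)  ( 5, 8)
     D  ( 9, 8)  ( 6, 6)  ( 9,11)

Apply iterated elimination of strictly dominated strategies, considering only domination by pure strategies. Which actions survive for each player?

P2 drop P (R beats it: A:7>1 B:5>4 C:8>6 D:11>8)
P1 drop C (A beats it: Q:10>9 R:12>5)
P1 drop D (A beats it: Q:10>6 R:12>9)
P1→{A,B} P2→{Q,R}

Remaining: P1:{A,B} P2:{Q,R}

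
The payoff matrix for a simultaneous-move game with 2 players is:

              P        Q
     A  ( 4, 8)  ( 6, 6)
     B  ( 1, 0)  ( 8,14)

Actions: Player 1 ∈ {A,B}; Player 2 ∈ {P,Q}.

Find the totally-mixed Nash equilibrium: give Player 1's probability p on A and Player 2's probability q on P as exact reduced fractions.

P1 indiff ⇒ q·4+(1-q)·6 = q·1+(1-q)·8 ⇒ q(3) = (1-q)(2) ⇒ q = 2/5
P2 indiff ⇒ p·8+(1-p)·0 = p·6+(1-p)·14 ⇒ p(2) = (1-p)(14) ⇒ p = 7/8

P1 mixes 7/8 on A; P2 mixes 2/5 on P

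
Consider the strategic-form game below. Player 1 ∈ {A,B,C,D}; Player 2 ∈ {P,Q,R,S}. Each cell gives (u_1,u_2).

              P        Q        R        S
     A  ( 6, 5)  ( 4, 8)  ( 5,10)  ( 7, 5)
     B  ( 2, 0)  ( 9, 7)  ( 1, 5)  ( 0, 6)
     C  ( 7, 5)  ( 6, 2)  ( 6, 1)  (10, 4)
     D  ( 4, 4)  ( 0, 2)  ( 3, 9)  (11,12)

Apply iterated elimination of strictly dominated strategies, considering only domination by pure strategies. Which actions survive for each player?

P1 drop A (C beats it: P:7>6 Q:6>4 R:6>5 S:10>7)
P2 drop R (S beats it: B:6>5 C:4>1 D:12>9)
P1→{B,C,D} P2→{P,Q,S}

IESDS → P1:{B,C,D} P2:{P,Q,S}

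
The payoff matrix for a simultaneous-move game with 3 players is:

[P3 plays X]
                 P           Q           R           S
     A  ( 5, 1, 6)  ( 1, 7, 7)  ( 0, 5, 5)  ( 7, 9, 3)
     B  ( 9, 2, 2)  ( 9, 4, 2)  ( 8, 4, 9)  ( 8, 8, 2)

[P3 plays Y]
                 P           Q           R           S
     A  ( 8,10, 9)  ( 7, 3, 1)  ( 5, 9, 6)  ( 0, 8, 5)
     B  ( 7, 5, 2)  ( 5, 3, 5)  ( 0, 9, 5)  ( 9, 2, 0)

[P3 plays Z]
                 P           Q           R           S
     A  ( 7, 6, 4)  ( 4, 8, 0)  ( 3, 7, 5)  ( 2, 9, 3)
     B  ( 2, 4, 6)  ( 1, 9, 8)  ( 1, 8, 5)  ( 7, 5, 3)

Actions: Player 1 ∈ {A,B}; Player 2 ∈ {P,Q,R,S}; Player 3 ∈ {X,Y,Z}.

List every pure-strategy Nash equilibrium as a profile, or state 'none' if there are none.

NE set: (A,P,Y)

(A,P,X): not NE [P1→B gives 9>5; P2→S gives 9>1; P3→Y gives 9>6]
(A,P,Y): NE
(A,P,Z): not NE [P2→S gives 9>6; P3→Y gives 9>4]
(A,Q,X): not NE [P1→B gives 9>1; P2→S gives 9>7]
(A,Q,Y): not NE [P2→P gives 10>3; P3→X gives 7>1]
(A,Q,Z): not NE [P2→S gives 9>8; P3→X gives 7>0]
(A,R,X): not NE [P1→B gives 8>0; P2→S gives 9>5; P3→Y gives 6>5]
(A,R,Y): not NE [P2→P gives 10>9]
(A,R,Z): not NE [P2→S gives 9>7; P3→Y gives 6>5]
(A,S,X): not NE [P1→B gives 8>7; P3→Y gives 5>3]
(A,S,Y): not NE [P1→B gives 9>0; P2→P gives 10>8]
(A,S,Z): not NE [P1→B gives 7>2; P3→Y gives 5>3]
(B,P,X): not NE [P2→S gives 8>2; P3→Z gives 6>2]
(B,P,Y): not NE [P1→A gives 8>7; P2→R gives 9>5; P3→Z gives 6>2]
(B,P,Z): not NE [P1→A gives 7>2; P2→Q gives 9>4]
(B,Q,X): not NE [P2→S gives 8>4; P3→Z gives 8>2]
(B,Q,Y): not NE [P1→A gives 7>5; P2→R gives 9>3; P3→Z gives 8>5]
(B,Q,Z): not NE [P1→A gives 4>1]
(B,R,X): not NE [P2→S gives 8>4]
(B,R,Y): not NE [P1→A gives 5>0; P3→X gives 9>5]
(B,R,Z): not NE [P1→A gives 3>1; P2→Q gives 9>8; P3→X gives 9>5]
(B,S,X): not NE [P3→Z gives 3>2]
(B,S,Y): not NE [P2→R gives 9>2; P3→Z gives 3>0]
(B,S,Z): not NE [P2→Q gives 9>5]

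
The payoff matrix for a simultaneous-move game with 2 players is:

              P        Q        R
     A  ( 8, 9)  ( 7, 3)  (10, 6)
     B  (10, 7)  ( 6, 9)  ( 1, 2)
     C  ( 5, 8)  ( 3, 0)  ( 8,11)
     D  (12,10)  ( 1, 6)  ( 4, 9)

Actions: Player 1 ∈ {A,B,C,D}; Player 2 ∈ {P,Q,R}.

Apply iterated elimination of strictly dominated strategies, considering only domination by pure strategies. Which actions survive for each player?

P1 drop C (A beats it: P:8>5 Q:7>3 R:10>8)
P2 drop R (P beats it: A:9>6 B:7>2 D:10>9)
P1→{A,B,D} P2→{P,Q}

Survivors P1:{A,B,D} P2:{P,Q}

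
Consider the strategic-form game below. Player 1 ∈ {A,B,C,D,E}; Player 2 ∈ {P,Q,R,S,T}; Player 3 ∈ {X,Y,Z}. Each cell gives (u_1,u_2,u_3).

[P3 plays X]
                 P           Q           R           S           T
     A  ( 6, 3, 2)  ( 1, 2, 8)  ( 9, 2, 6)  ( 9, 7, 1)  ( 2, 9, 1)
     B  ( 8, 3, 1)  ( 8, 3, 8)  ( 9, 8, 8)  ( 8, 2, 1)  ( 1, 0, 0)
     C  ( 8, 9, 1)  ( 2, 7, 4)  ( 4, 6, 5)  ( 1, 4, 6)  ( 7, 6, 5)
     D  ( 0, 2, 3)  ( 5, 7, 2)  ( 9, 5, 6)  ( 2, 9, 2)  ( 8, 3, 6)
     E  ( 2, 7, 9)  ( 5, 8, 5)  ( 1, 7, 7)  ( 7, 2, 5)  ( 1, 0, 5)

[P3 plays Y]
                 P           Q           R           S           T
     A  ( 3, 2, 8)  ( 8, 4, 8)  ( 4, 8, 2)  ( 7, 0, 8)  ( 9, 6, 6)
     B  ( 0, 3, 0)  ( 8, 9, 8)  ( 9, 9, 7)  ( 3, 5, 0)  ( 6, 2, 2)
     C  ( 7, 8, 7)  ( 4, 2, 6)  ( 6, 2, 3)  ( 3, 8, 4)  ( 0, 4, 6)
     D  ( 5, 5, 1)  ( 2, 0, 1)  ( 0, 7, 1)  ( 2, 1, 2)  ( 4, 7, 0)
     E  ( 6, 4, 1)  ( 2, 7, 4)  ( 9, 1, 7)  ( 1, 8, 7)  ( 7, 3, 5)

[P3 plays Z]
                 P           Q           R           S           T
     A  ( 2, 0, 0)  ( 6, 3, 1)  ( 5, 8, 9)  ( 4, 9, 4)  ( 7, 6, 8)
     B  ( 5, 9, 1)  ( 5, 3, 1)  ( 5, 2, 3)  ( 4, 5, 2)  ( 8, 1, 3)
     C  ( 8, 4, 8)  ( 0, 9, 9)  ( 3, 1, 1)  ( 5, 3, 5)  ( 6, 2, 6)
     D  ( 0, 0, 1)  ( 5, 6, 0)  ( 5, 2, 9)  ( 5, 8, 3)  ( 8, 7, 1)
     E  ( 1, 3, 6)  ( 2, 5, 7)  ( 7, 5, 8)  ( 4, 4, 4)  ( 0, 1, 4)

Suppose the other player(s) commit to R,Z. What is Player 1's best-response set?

P1 best: {E}

u_1(A vs R,Z) = 5
u_1(B vs R,Z) = 5
u_1(C vs R,Z) = 3
u_1(D vs R,Z) = 5
u_1(E vs R,Z) = 7
max payoff 7 at {E}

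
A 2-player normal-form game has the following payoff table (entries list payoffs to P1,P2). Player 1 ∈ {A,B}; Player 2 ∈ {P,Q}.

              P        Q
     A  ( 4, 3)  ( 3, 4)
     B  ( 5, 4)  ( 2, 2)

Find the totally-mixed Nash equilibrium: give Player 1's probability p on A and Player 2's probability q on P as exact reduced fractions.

(p,q) = (2/3, 1/2)

P1 indiff ⇒ q·4+(1-q)·3 = q·5+(1-q)·2 ⇒ q(-1) = (1-q)(-1) ⇒ q = 1/2
P2 indiff ⇒ p·3+(1-p)·4 = p·4+(1-p)·2 ⇒ p(-1) = (1-p)(-2) ⇒ p = 2/3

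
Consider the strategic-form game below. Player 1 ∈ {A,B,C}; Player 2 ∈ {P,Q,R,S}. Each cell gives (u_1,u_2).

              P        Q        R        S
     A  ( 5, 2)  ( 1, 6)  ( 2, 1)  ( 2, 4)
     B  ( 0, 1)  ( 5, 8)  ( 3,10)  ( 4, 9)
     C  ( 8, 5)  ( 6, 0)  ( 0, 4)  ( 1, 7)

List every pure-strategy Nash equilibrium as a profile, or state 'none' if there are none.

Nash profiles: (B,R)

(A,P): not NE [P1→C gives 8>5; P2→Q gives 6>2]
(A,Q): not NE [P1→C gives 6>1]
(A,R): not NE [P1→B gives 3>2; P2→Q gives 6>1]
(A,S): not NE [P1→B gives 4>2; P2→Q gives 6>4]
(B,P): not NE [P1→C gives 8>0; P2→R gives 10>1]
(B,Q): not NE [P1→C gives 6>5; P2→R gives 10>8]
(B,R): NE
(B,S): not NE [P2→R gives 10>9]
(C,P): not NE [P2→S gives 7>5]
(C,Q): not NE [P2→S gives 7>0]
(C,R): not NE [P1→B gives 3>0; P2→S gives 7>4]
(C,S): not NE [P1→B gives 4>1]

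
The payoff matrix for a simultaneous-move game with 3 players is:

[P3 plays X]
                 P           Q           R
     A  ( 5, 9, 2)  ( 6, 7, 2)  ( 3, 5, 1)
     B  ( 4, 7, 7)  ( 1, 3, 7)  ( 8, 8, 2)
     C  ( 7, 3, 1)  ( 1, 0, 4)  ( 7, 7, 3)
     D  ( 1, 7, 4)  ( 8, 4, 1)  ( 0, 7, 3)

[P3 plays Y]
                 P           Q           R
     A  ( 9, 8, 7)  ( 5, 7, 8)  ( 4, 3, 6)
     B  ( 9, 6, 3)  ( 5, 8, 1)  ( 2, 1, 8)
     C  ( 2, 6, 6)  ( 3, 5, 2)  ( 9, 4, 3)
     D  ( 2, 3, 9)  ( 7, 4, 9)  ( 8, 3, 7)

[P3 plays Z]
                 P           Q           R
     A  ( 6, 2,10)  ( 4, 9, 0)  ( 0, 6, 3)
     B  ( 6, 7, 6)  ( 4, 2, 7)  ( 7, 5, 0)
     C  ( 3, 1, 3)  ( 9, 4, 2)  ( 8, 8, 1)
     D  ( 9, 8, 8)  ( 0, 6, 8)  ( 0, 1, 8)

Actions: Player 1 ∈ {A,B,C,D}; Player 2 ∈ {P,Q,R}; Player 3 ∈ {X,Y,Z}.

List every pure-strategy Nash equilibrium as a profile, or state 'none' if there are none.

NE set: (D,Q,Y)

(A,P,X): not NE [P1→C gives 7>5; P3→Z gives 10>2]
(A,P,Y): not NE [P3→Z gives 10>7]
(A,P,Z): not NE [P1→D gives 9>6; P2→Q gives 9>2]
(A,Q,X): not NE [P1→D gives 8>6; P2→P gives 9>7; P3→Y gives 8>2]
(A,Q,Y): not NE [P1→D gives 7>5; P2→P gives 8>7]
(A,Q,Z): not NE [P1→C gives 9>4; P3→Y gives 8>0]
(A,R,X): not NE [P1→B gives 8>3; P2→P gives 9>5; P3→Y gives 6>1]
(A,R,Y): not NE [P1→C gives 9>4; P2→P gives 8>3]
(A,R,Z): not NE [P1→C gives 8>0; P2→Q gives 9>6; P3→Y gives 6>3]
(B,P,X): not NE [P1→C gives 7>4; P2→R gives 8>7]
(B,P,Y): not NE [P2→Q gives 8>6; P3→X gives 7>3]
(B,P,Z): not NE [P1→D gives 9>6; P3→X gives 7>6]
(B,Q,X): not NE [P1→D gives 8>1; P2→R gives 8>3]
(B,Q,Y): not NE [P1→D gives 7>5; P3→Z gives 7>1]
(B,Q,Z): not NE [P1→C gives 9>4; P2→P gives 7>2]
(B,R,X): not NE [P3→Y gives 8>2]
(B,R,Y): not NE [P1→C gives 9>2; P2→Q gives 8>1]
(B,R,Z): not NE [P1→C gives 8>7; P2→P gives 7>5; P3→Y gives 8>0]
(C,P,X): not NE [P2→R gives 7>3; P3→Y gives 6>1]
(C,P,Y): not NE [P1→B gives 9>2]
(C,P,Z): not NE [P1→D gives 9>3; P2→R gives 8>1; P3→Y gives 6>3]
(C,Q,X): not NE [P1→D gives 8>1; P2→R gives 7>0]
(C,Q,Y): not NE [P1→D gives 7>3; P2→P gives 6>5; P3→X gives 4>2]
(C,Q,Z): not NE [P2→R gives 8>4; P3→X gives 4>2]
(C,R,X): not NE [P1→B gives 8>7]
(C,R,Y): not NE [P2→P gives 6>4]
(C,R,Z): not NE [P3→Y gives 3>1]
(D,P,X): not NE [P1→C gives 7>1; P3→Y gives 9>4]
(D,P,Y): not NE [P1→B gives 9>2; P2→Q gives 4>3]
(D,P,Z): not NE [P3→Y gives 9>8]
(D,Q,X): not NE [P2→R gives 7>4; P3→Y gives 9>1]
(D,Q,Y): NE
(D,Q,Z): not NE [P1→C gives 9>0; P2→P gives 8>6; P3→Y gives 9>8]
(D,R,X): not NE [P1→B gives 8>0; P3→Z gives 8>3]
(D,R,Y): not NE [P1→C gives 9>8; P2→Q gives 4>3; P3→Z gives 8>7]
(D,R,Z): not NE [P1→C gives 8>0; P2→P gives 8>1]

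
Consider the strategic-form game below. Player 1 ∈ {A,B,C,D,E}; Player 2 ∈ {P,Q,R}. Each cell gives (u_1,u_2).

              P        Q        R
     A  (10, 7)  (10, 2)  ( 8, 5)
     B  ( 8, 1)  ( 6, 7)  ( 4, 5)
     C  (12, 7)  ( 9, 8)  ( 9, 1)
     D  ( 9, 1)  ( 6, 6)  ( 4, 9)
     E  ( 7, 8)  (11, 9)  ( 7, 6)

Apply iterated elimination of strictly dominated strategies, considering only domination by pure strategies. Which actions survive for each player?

IESDS → P1:{A,C,E} P2:{P,Q}

P1 drop B (A beats it: P:10>8 Q:10>6 R:8>4)
P1 drop D (A beats it: P:10>9 Q:10>6 R:8>4)
P2 drop R (P beats it: A:7>5 C:7>1 E:8>6)
P1→{A,C,E} P2→{P,Q}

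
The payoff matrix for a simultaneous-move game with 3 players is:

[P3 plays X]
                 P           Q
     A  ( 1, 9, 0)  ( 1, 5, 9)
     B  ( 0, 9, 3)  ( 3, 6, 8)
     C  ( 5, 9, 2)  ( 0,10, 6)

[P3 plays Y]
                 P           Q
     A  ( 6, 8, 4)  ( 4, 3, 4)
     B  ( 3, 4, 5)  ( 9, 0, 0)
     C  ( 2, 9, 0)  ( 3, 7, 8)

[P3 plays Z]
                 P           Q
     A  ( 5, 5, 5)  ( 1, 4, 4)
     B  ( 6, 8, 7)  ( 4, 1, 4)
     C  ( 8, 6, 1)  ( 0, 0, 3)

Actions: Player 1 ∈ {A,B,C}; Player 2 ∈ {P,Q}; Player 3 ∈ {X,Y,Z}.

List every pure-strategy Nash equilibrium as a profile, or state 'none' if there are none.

(A,P,X): not NE [P1→C gives 5>1; P3→Z gives 5>0]
(A,P,Y): not NE [P3→Z gives 5>4]
(A,P,Z): not NE [P1→C gives 8>5]
(A,Q,X): not NE [P1→B gives 3>1; P2→P gives 9>5]
(A,Q,Y): not NE [P1→B gives 9>4; P2→P gives 8>3; P3→X gives 9>4]
(A,Q,Z): not NE [P1→B gives 4>1; P2→P gives 5>4; P3→X gives 9>4]
(B,P,X): not NE [P1→C gives 5>0; P3→Z gives 7>3]
(B,P,Y): not NE [P1→A gives 6>3; P3→Z gives 7>5]
(B,P,Z): not NE [P1→C gives 8>6]
(B,Q,X): not NE [P2→P gives 9>6]
(B,Q,Y): not NE [P2→P gives 4>0; P3→X gives 8>0]
(B,Q,Z): not NE [P2→P gives 8>1; P3→X gives 8>4]
(C,P,X): not NE [P2→Q gives 10>9]
(C,P,Y): not NE [P1→A gives 6>2; P3→X gives 2>0]
(C,P,Z): not NE [P3→X gives 2>1]
(C,Q,X): not NE [P1→B gives 3>0; P3→Y gives 8>6]
(C,Q,Y): not NE [P1→B gives 9>3; P2→P gives 9>7]
(C,Q,Z): not NE [P1→B gives 4>0; P2→P gives 6>0; P3→Y gives 8>3]

Equilibria: none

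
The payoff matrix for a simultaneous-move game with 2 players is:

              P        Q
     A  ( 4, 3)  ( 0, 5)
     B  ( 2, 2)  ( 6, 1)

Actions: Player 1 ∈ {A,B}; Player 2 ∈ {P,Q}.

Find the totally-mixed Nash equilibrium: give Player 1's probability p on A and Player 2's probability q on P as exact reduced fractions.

p=1/3, q=3/4

P1 indiff ⇒ q·4+(1-q)·0 = q·2+(1-q)·6 ⇒ q(2) = (1-q)(6) ⇒ q = 3/4
P2 indiff ⇒ p·3+(1-p)·2 = p·5+(1-p)·1 ⇒ p(-2) = (1-p)(-1) ⇒ p = 1/3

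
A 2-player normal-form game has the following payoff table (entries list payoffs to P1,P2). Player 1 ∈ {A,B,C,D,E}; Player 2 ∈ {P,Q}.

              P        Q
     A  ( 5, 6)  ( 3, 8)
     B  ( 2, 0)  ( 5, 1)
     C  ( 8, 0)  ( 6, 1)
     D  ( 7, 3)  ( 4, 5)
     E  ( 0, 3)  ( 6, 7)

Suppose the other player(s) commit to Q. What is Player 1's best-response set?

P1 best: {C,E}

u_1(A vs Q) = 3
u_1(B vs Q) = 5
u_1(C vs Q) = 6
u_1(D vs Q) = 4
u_1(E vs Q) = 6
max payoff 6 at {C,E}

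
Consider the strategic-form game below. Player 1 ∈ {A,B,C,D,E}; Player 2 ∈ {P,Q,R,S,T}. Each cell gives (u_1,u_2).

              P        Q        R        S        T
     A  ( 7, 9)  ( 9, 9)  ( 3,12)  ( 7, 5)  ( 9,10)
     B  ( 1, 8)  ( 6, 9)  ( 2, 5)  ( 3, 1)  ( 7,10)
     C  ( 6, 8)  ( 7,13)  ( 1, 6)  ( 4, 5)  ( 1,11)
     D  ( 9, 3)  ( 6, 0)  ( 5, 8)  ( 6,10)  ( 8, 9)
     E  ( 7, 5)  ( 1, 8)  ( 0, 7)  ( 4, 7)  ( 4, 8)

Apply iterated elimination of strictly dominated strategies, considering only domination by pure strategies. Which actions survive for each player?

P1 drop B (A beats it: P:7>1 Q:9>6 R:3>2 S:7>3 T:9>7)
P1 drop C (A beats it: P:7>6 Q:9>7 R:3>1 S:7>4 T:9>1)
P1 drop E (D beats it: P:9>7 Q:6>1 R:5>0 S:6>4 T:8>4)
P2 drop P (R beats it: A:12>9 D:8>3)
P2 drop Q (R beats it: A:12>9 D:8>0)
P1→{A,D} P2→{R,S,T}

Survivors P1:{A,D} P2:{R,S,T}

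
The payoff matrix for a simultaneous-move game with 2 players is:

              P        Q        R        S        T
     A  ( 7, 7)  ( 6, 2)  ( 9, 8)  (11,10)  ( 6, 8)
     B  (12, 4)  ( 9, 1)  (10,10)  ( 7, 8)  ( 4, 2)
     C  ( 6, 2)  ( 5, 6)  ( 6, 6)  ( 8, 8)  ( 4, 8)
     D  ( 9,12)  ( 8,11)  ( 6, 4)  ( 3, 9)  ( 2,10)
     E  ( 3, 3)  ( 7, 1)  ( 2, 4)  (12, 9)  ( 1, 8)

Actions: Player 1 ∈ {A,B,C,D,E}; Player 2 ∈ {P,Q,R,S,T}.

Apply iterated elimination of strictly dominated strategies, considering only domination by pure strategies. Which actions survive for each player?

IESDS → P1:{A,B,E} P2:{R,S}

P1 drop C (A beats it: P:7>6 Q:6>5 R:9>6 S:11>8 T:6>4)
P1 drop D (B beats it: P:12>9 Q:9>8 R:10>6 S:7>3 T:4>2)
P2 drop P (R beats it: A:8>7 B:10>4 E:4>3)
P2 drop Q (R beats it: A:8>2 B:10>1 E:4>1)
P2 drop T (S beats it: A:10>8 B:8>2 E:9>8)
P1→{A,B,E} P2→{R,S}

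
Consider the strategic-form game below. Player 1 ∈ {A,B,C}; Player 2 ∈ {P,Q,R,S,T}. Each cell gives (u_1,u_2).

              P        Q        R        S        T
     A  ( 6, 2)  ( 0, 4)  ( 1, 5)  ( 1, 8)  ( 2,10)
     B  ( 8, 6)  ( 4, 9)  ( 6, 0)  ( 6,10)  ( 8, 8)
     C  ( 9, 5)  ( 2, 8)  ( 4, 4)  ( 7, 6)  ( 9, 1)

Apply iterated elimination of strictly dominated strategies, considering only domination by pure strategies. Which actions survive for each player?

Survivors P1:{B,C} P2:{Q,S}

P1 drop A (B beats it: P:8>6 Q:4>0 R:6>1 S:6>1 T:8>2)
P2 drop P (Q beats it: B:9>6 C:8>5)
P2 drop R (Q beats it: B:9>0 C:8>4)
P2 drop T (Q beats it: B:9>8 C:8>1)
P1→{B,C} P2→{Q,S}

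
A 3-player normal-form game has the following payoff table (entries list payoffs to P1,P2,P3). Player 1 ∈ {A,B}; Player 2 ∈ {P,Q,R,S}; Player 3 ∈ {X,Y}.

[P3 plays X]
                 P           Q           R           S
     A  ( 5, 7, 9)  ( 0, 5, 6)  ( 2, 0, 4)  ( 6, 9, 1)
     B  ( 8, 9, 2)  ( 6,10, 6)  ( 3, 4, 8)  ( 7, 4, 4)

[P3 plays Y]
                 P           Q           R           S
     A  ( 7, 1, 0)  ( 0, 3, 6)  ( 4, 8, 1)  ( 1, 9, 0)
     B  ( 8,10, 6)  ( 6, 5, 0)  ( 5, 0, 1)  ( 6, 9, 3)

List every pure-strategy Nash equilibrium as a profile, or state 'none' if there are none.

(A,P,X): not NE [P1→B gives 8>5; P2→S gives 9>7]
(A,P,Y): not NE [P1→B gives 8>7; P2→S gives 9>1; P3→X gives 9>0]
(A,Q,X): not NE [P1→B gives 6>0; P2→S gives 9>5]
(A,Q,Y): not NE [P1→B gives 6>0; P2→S gives 9>3]
(A,R,X): not NE [P1→B gives 3>2; P2→S gives 9>0]
(A,R,Y): not NE [P1→B gives 5>4; P2→S gives 9>8; P3→X gives 4>1]
(A,S,X): not NE [P1→B gives 7>6]
(A,S,Y): not NE [P1→B gives 6>1; P3→X gives 1>0]
(B,P,X): not NE [P2→Q gives 10>9; P3→Y gives 6>2]
(B,P,Y): NE
(B,Q,X): NE
(B,Q,Y): not NE [P2→P gives 10>5; P3→X gives 6>0]
(B,R,X): not NE [P2→Q gives 10>4]
(B,R,Y): not NE [P2→P gives 10>0; P3→X gives 8>1]
(B,S,X): not NE [P2→Q gives 10>4]
(B,S,Y): not NE [P2→P gives 10>9; P3→X gives 4>3]

NE set: (B,P,Y), (B,Q,X)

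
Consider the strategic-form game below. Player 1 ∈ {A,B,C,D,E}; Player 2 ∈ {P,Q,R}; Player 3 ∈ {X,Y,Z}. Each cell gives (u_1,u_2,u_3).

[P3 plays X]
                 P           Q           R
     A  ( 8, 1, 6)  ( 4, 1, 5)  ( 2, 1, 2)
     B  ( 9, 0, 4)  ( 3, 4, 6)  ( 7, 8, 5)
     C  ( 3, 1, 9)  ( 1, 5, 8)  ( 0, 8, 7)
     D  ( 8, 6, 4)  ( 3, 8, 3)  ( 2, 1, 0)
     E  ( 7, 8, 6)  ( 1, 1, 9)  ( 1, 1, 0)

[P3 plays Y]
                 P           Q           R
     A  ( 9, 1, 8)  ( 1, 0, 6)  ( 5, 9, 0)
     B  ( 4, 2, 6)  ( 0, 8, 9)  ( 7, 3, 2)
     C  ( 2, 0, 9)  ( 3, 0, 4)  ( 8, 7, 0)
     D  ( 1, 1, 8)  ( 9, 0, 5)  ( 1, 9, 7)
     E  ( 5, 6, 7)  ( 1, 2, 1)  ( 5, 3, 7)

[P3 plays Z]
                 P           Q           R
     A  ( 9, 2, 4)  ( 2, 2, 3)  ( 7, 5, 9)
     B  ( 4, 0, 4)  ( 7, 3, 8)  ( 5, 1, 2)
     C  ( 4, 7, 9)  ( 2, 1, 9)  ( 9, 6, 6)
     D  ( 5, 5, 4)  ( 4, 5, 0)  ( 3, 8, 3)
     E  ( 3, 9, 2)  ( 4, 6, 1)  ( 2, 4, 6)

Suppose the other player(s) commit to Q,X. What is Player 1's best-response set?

BR_1 = {A}

u_1(A vs Q,X) = 4
u_1(B vs Q,X) = 3
u_1(C vs Q,X) = 1
u_1(D vs Q,X) = 3
u_1(E vs Q,X) = 1
max payoff 4 at {A}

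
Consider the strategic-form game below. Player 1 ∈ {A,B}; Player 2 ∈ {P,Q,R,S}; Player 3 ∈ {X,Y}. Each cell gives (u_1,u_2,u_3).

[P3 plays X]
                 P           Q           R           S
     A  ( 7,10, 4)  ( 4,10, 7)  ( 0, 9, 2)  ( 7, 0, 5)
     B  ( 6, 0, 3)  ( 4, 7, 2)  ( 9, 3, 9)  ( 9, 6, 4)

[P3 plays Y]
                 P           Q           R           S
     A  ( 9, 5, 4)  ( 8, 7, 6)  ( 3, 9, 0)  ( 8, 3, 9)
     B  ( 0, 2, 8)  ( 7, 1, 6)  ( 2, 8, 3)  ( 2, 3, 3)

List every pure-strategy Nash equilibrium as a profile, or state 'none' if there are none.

Nash profiles: (A,P,X), (A,Q,X)

(A,P,X): NE
(A,P,Y): not NE [P2→R gives 9>5]
(A,Q,X): NE
(A,Q,Y): not NE [P2→R gives 9>7; P3→X gives 7>6]
(A,R,X): not NE [P1→B gives 9>0; P2→Q gives 10>9]
(A,R,Y): not NE [P3→X gives 2>0]
(A,S,X): not NE [P1→B gives 9>7; P2→Q gives 10>0; P3→Y gives 9>5]
(A,S,Y): not NE [P2→R gives 9>3]
(B,P,X): not NE [P1→A gives 7>6; P2→Q gives 7>0; P3→Y gives 8>3]
(B,P,Y): not NE [P1→A gives 9>0; P2→R gives 8>2]
(B,Q,X): not NE [P3→Y gives 6>2]
(B,Q,Y): not NE [P1→A gives 8>7; P2→R gives 8>1]
(B,R,X): not NE [P2→Q gives 7>3]
(B,R,Y): not NE [P1→A gives 3>2; P3→X gives 9>3]
(B,S,X): not NE [P2→Q gives 7>6]
(B,S,Y): not NE [P1→A gives 8>2; P2→R gives 8>3; P3→X gives 4>3]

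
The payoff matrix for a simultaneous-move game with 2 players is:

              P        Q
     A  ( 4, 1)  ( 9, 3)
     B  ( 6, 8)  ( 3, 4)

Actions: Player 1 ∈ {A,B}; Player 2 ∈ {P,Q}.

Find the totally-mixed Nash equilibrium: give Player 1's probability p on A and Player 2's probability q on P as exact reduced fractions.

P1 indiff ⇒ q·4+(1-q)·9 = q·6+(1-q)·3 ⇒ q(-2) = (1-q)(-6) ⇒ q = 3/4
P2 indiff ⇒ p·1+(1-p)·8 = p·3+(1-p)·4 ⇒ p(-2) = (1-p)(-4) ⇒ p = 2/3

P1 mixes 2/3 on A; P2 mixes 3/4 on P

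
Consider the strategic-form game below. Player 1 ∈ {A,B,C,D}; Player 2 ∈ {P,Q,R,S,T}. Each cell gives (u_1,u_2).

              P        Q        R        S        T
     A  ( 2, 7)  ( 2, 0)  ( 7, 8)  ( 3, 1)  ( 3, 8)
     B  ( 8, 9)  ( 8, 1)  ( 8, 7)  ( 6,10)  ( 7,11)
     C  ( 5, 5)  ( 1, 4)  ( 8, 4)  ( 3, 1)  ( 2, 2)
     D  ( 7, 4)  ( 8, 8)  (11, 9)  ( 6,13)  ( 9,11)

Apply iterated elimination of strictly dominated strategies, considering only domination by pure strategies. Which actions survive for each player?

P1 drop A (B beats it: P:8>2 Q:8>2 R:8>7 S:6>3 T:7>3)
P1 drop C (D beats it: P:7>5 Q:8>1 R:11>8 S:6>3 T:9>2)
P2 drop P (S beats it: B:10>9 D:13>4)
P2 drop Q (R beats it: B:7>1 D:9>8)
P2 drop R (S beats it: B:10>7 D:13>9)
P1→{B,D} P2→{S,T}

Survivors P1:{B,D} P2:{S,T}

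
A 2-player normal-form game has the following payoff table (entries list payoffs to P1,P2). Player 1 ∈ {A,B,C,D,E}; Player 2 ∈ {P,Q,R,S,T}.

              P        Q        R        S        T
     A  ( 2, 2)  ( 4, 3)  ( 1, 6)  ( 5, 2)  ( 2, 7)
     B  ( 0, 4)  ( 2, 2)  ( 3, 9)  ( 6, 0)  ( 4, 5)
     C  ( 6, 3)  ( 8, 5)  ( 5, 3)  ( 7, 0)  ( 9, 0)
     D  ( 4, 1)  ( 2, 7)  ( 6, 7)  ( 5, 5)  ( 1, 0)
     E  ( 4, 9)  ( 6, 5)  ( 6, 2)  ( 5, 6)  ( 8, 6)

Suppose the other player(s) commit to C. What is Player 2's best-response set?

u_2(P vs C) = 3
u_2(Q vs C) = 5
u_2(R vs C) = 3
u_2(S vs C) = 0
u_2(T vs C) = 0
max payoff 5 at {Q}

P2 best: {Q}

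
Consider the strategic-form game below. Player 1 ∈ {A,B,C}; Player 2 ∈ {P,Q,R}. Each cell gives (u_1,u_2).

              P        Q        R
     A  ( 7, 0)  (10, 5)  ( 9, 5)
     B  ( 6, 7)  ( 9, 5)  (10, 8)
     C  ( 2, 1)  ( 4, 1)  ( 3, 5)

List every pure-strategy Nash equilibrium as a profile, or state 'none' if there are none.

(A,P): not NE [P2→R gives 5>0]
(A,Q): NE
(A,R): not NE [P1→B gives 10>9]
(B,P): not NE [P1→A gives 7>6; P2→R gives 8>7]
(B,Q): not NE [P1→A gives 10>9; P2→R gives 8>5]
(B,R): NE
(C,P): not NE [P1→A gives 7>2; P2→R gives 5>1]
(C,Q): not NE [P1→A gives 10>4; P2→R gives 5>1]
(C,R): not NE [P1→B gives 10>3]

PSNE = {(A,Q), (B,R)}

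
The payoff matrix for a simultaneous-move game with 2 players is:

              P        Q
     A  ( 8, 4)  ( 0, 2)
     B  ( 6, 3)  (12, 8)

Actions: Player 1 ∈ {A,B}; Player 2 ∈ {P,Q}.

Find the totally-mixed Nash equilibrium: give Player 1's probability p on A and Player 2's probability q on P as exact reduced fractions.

P1 indiff ⇒ q·8+(1-q)·0 = q·6+(1-q)·12 ⇒ q(2) = (1-q)(12) ⇒ q = 6/7
P2 indiff ⇒ p·4+(1-p)·3 = p·2+(1-p)·8 ⇒ p(2) = (1-p)(5) ⇒ p = 5/7

(p,q) = (5/7, 6/7)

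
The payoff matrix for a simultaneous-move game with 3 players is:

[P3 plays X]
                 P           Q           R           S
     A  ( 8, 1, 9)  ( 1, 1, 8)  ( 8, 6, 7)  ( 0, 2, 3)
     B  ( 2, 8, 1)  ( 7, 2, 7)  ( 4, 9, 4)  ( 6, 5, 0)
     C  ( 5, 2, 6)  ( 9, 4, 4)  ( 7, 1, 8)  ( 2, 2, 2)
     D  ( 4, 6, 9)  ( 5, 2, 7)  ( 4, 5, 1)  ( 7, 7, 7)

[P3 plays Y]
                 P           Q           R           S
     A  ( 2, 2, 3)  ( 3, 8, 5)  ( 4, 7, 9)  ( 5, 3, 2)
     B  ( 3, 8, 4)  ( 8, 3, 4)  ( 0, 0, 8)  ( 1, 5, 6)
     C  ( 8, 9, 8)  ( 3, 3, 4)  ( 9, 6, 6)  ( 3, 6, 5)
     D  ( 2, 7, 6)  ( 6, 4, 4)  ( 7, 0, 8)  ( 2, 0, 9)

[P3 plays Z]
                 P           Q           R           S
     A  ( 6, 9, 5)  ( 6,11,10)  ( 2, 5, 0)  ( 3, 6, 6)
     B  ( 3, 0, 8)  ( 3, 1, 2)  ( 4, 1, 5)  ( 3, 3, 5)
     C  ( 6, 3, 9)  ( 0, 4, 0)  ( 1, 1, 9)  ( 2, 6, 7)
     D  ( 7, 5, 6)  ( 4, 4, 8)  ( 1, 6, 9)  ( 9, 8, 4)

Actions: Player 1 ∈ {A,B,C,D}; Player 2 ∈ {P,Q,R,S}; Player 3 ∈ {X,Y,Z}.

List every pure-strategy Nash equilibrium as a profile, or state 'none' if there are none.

(A,P,X): not NE [P2→R gives 6>1]
(A,P,Y): not NE [P1→C gives 8>2; P2→Q gives 8>2; P3→X gives 9>3]
(A,P,Z): not NE [P1→D gives 7>6; P2→Q gives 11>9; P3→X gives 9>5]
(A,Q,X): not NE [P1→C gives 9>1; P2→R gives 6>1; P3→Z gives 10>8]
(A,Q,Y): not NE [P1→B gives 8>3; P3→Z gives 10>5]
(A,Q,Z): NE
(A,R,X): not NE [P3→Y gives 9>7]
(A,R,Y): not NE [P1→C gives 9>4; P2→Q gives 8>7]
(A,R,Z): not NE [P1→B gives 4>2; P2→Q gives 11>5; P3→Y gives 9>0]
(A,S,X): not NE [P1→D gives 7>0; P2→R gives 6>2; P3→Z gives 6>3]
(A,S,Y): not NE [P2→Q gives 8>3; P3→Z gives 6>2]
(A,S,Z): not NE [P1→D gives 9>3; P2→Q gives 11>6]
(B,P,X): not NE [P1→A gives 8>2; P2→R gives 9>8; P3→Z gives 8>1]
(B,P,Y): not NE [P1→C gives 8>3; P3→Z gives 8>4]
(B,P,Z): not NE [P1→D gives 7>3; P2→S gives 3>0]
(B,Q,X): not NE [P1→C gives 9>7; P2→R gives 9>2]
(B,Q,Y): not NE [P2→P gives 8>3; P3→X gives 7>4]
(B,Q,Z): not NE [P1→A gives 6>3; P2→S gives 3>1; P3→X gives 7>2]
(B,R,X): not NE [P1→A gives 8>4; P3→Y gives 8>4]
(B,R,Y): not NE [P1→C gives 9>0; P2→P gives 8>0]
(B,R,Z): not NE [P2→S gives 3>1; P3→Y gives 8>5]
(B,S,X): not NE [P1→D gives 7>6; P2→R gives 9>5; P3→Y gives 6>0]
(B,S,Y): not NE [P1→A gives 5>1; P2→P gives 8>5]
(B,S,Z): not NE [P1→D gives 9>3; P3→Y gives 6>5]
(C,P,X): not NE [P1→A gives 8>5; P2→Q gives 4>2; P3→Z gives 9>6]
(C,P,Y): not NE [P3→Z gives 9>8]
(C,P,Z): not NE [P1→D gives 7>6; P2→S gives 6>3]
(C,Q,X): NE
(C,Q,Y): not NE [P1→B gives 8>3; P2→P gives 9>3]
(C,Q,Z): not NE [P1→A gives 6>0; P2→S gives 6>4; P3→Y gives 4>0]
(C,R,X): not NE [P1→A gives 8>7; P2→Q gives 4>1; P3→Z gives 9>8]
(C,R,Y): not NE [P2→P gives 9>6; P3→Z gives 9>6]
(C,R,Z): not NE [P1→B gives 4>1; P2→S gives 6>1]
(C,S,X): not NE [P1→D gives 7>2; P2→Q gives 4>2; P3→Z gives 7>2]
(C,S,Y): not NE [P1→A gives 5>3; P2→P gives 9>6; P3→Z gives 7>5]
(C,S,Z): not NE [P1→D gives 9>2]
(D,P,X): not NE [P1→A gives 8>4; P2→S gives 7>6]
(D,P,Y): not NE [P1→C gives 8>2; P3→X gives 9>6]
(D,P,Z): not NE [P2→S gives 8>5; P3→X gives 9>6]
(D,Q,X): not NE [P1→C gives 9>5; P2→S gives 7>2; P3→Z gives 8>7]
(D,Q,Y): not NE [P1→B gives 8>6; P2→P gives 7>4; P3→Z gives 8>4]
(D,Q,Z): not NE [P1→A gives 6>4; P2→S gives 8>4]
(D,R,X): not NE [P1→A gives 8>4; P2→S gives 7>5; P3→Z gives 9>1]
(D,R,Y): not NE [P1→C gives 9>7; P2→P gives 7>0; P3→Z gives 9>8]
(D,R,Z): not NE [P1→B gives 4>1; P2→S gives 8>6]
(D,S,X): not NE [P3→Y gives 9>7]
(D,S,Y): not NE [P1→A gives 5>2; P2→P gives 7>0]
(D,S,Z): not NE [P3→Y gives 9>4]

PSNE = {(A,Q,Z), (C,Q,X)}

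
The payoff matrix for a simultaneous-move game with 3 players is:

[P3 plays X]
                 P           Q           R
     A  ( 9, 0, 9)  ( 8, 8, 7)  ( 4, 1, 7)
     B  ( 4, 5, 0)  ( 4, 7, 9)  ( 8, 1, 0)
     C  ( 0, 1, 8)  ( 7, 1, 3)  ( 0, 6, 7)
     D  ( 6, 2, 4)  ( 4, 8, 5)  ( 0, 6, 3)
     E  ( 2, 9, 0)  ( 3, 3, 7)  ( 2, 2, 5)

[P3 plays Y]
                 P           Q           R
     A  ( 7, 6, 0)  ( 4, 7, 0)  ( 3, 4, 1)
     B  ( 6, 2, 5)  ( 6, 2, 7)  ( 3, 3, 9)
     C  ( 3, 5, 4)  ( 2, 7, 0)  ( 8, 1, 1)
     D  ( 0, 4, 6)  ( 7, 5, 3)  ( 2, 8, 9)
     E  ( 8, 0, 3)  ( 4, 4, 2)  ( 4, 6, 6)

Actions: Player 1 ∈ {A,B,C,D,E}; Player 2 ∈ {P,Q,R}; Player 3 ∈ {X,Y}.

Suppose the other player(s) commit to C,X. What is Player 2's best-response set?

argmax u_2 = {R}

u_2(P vs C,X) = 1
u_2(Q vs C,X) = 1
u_2(R vs C,X) = 6
max payoff 6 at {R}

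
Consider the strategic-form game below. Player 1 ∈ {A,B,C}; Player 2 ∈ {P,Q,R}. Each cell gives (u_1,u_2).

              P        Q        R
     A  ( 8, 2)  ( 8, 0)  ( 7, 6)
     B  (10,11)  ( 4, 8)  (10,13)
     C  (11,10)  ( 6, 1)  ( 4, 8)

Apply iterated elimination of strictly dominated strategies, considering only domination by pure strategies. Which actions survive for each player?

IESDS → P1:{B,C} P2:{P,R}

P2 drop Q (P beats it: A:2>0 B:11>8 C:10>1)
P1 drop A (B beats it: P:10>8 R:10>7)
P1→{B,C} P2→{P,R}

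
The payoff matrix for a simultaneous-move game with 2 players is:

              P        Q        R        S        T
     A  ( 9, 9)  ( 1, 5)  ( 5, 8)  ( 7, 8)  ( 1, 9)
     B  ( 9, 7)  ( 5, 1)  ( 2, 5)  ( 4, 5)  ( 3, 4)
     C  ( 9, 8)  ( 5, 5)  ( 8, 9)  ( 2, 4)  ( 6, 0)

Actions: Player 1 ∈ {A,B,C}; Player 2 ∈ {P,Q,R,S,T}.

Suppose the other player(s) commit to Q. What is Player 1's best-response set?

u_1(A vs Q) = 1
u_1(B vs Q) = 5
u_1(C vs Q) = 5
max payoff 5 at {B,C}

BR_1 = {B,C}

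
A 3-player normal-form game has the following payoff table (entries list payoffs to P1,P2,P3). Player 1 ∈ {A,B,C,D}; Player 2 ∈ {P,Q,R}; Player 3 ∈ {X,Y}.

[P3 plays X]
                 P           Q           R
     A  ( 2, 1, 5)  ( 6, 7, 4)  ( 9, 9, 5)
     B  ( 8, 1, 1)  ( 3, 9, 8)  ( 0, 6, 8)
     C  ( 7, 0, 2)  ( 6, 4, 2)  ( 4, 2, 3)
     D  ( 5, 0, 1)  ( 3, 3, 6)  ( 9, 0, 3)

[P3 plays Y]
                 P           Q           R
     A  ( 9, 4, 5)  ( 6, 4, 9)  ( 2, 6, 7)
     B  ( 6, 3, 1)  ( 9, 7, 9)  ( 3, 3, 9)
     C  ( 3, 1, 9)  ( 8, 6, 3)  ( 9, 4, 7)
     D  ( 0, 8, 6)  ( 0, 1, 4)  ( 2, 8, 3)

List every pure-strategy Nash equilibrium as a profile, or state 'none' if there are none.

NE set: (B,Q,Y)

(A,P,X): not NE [P1→B gives 8>2; P2→R gives 9>1]
(A,P,Y): not NE [P2→R gives 6>4]
(A,Q,X): not NE [P2→R gives 9>7; P3→Y gives 9>4]
(A,Q,Y): not NE [P1→B gives 9>6; P2→R gives 6>4]
(A,R,X): not NE [P3→Y gives 7>5]
(A,R,Y): not NE [P1→C gives 9>2]
(B,P,X): not NE [P2→Q gives 9>1]
(B,P,Y): not NE [P1→A gives 9>6; P2→Q gives 7>3]
(B,Q,X): not NE [P1→C gives 6>3; P3→Y gives 9>8]
(B,Q,Y): NE
(B,R,X): not NE [P1→D gives 9>0; P2→Q gives 9>6; P3→Y gives 9>8]
(B,R,Y): not NE [P1→C gives 9>3; P2→Q gives 7>3]
(C,P,X): not NE [P1→B gives 8>7; P2→Q gives 4>0; P3→Y gives 9>2]
(C,P,Y): not NE [P1→A gives 9>3; P2→Q gives 6>1]
(C,Q,X): not NE [P3→Y gives 3>2]
(C,Q,Y): not NE [P1→B gives 9>8]
(C,R,X): not NE [P1→D gives 9>4; P2→Q gives 4>2; P3→Y gives 7>3]
(C,R,Y): not NE [P2→Q gives 6>4]
(D,P,X): not NE [P1→B gives 8>5; P2→Q gives 3>0; P3→Y gives 6>1]
(D,P,Y): not NE [P1→A gives 9>0]
(D,Q,X): not NE [P1→C gives 6>3]
(D,Q,Y): not NE [P1→B gives 9>0; P2→R gives 8>1; P3→X gives 6>4]
(D,R,X): not NE [P2→Q gives 3>0]
(D,R,Y): not NE [P1→C gives 9>2]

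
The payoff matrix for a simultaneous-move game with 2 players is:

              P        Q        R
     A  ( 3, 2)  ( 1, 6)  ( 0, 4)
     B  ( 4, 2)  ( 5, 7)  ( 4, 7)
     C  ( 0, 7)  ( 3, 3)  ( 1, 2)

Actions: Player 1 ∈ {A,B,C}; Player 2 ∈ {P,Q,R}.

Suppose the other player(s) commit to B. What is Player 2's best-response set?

BR_2 = {Q,R}

u_2(P vs B) = 2
u_2(Q vs B) = 7
u_2(R vs B) = 7
max payoff 7 at {Q,R}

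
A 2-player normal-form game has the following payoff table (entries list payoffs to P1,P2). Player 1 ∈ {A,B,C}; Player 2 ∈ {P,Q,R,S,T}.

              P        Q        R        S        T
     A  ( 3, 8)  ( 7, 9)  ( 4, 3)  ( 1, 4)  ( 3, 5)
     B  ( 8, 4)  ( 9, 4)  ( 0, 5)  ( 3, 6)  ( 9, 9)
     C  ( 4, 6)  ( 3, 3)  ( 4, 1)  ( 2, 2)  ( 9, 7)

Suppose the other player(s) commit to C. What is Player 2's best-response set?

u_2(P vs C) = 6
u_2(Q vs C) = 3
u_2(R vs C) = 1
u_2(S vs C) = 2
u_2(T vs C) = 7
max payoff 7 at {T}

argmax u_2 = {T}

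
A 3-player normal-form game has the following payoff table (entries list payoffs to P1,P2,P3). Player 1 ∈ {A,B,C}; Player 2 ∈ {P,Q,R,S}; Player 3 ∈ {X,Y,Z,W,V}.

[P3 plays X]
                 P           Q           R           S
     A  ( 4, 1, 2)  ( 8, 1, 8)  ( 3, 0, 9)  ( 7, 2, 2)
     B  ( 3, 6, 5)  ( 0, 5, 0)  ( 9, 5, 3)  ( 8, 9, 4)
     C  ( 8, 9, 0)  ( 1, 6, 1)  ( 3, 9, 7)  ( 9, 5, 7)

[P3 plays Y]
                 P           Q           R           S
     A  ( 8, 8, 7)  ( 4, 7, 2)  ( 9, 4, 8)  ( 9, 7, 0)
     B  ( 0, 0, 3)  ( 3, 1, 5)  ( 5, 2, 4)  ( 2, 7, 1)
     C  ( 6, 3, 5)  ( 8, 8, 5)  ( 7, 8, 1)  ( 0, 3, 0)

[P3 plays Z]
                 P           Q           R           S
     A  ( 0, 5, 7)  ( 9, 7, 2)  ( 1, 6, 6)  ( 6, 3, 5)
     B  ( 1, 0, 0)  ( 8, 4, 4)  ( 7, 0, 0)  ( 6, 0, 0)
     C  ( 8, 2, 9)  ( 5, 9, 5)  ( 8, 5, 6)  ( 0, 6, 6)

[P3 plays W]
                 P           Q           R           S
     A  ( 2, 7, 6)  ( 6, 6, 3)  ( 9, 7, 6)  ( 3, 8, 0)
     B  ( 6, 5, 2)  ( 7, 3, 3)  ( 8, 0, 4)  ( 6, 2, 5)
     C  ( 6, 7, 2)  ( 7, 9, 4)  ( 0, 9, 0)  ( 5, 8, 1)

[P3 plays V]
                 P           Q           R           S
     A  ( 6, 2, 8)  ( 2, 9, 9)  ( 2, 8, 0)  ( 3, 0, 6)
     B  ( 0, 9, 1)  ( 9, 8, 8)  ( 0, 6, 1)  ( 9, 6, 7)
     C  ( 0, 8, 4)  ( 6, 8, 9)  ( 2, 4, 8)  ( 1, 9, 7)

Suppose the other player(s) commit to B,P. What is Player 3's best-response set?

P3 best: {X}

u_3(X vs B,P) = 5
u_3(Y vs B,P) = 3
u_3(Z vs B,P) = 0
u_3(W vs B,P) = 2
u_3(V vs B,P) = 1
max payoff 5 at {X}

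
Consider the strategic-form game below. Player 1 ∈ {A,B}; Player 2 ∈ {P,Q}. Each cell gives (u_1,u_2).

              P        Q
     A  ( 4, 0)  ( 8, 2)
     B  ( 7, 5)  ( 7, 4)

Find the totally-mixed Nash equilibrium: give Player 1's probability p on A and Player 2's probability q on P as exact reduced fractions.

(p,q) = (1/3, 1/4)

P1 indiff ⇒ q·4+(1-q)·8 = q·7+(1-q)·7 ⇒ q(-3) = (1-q)(-1) ⇒ q = 1/4
P2 indiff ⇒ p·0+(1-p)·5 = p·2+(1-p)·4 ⇒ p(-2) = (1-p)(-1) ⇒ p = 1/3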